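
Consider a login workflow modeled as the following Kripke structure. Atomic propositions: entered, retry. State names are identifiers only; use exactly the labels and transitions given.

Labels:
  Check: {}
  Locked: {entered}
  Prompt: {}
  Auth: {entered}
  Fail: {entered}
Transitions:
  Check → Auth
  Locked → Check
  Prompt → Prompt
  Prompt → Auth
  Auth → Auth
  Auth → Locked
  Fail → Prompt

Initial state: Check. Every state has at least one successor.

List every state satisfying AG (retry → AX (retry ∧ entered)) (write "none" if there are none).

States satisfying retry → AX (retry ∧ entered): {Check, Locked, Prompt, Auth, Fail}.
States satisfying AG (retry → AX (retry ∧ entered)): {Check, Locked, Prompt, Auth, Fail}.

{Check, Locked, Prompt, Auth, Fail}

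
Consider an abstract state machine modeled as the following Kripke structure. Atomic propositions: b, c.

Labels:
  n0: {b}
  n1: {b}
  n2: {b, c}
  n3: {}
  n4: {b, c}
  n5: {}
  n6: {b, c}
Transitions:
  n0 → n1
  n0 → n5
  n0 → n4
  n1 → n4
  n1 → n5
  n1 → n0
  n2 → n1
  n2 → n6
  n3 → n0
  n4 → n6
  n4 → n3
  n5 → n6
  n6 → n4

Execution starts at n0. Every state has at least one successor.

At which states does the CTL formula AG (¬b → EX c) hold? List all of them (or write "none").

none

States satisfying ¬b → EX c: {n0, n1, n2, n4, n5, n6}.
States satisfying AG (¬b → EX c): ∅.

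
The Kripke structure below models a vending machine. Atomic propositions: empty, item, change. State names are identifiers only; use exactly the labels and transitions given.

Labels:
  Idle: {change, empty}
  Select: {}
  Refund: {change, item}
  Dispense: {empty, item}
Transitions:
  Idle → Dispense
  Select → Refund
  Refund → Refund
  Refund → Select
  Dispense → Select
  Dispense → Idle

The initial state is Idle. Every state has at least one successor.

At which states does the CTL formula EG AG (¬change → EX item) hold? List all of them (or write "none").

States satisfying AG (¬change → EX item): {Select, Refund}.
States satisfying EG AG (¬change → EX item): {Select, Refund}.

{Select, Refund}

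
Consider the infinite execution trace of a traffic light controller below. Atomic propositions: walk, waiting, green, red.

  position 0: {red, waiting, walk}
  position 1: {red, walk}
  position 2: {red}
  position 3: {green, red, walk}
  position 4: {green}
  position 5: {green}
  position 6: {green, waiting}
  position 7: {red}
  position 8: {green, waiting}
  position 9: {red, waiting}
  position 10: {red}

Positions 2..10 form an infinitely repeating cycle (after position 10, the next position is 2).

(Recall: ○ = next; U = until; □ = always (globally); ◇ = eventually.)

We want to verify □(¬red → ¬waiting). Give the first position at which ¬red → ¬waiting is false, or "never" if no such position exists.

6

Check ¬red → ¬waiting at each position in order: 0 ✓, 1 ✓, 2 ✓, 3 ✓, 4 ✓, 5 ✓.
At position 6 the labels are {green, waiting}, so ¬red → ¬waiting is false there. This is the first violation.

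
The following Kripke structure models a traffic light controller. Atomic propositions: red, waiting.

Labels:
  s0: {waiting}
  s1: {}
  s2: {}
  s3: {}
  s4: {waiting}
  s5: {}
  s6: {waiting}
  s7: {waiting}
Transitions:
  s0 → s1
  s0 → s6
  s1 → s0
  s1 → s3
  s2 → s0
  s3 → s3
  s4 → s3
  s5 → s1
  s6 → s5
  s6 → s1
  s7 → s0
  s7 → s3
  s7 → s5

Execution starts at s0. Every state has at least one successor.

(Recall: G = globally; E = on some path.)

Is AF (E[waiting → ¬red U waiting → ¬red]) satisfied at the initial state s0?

States satisfying E[waiting → ¬red U waiting → ¬red]: {s0, s1, s2, s3, s4, s5, s6, s7}.
States satisfying AF (E[waiting → ¬red U waiting → ¬red]): {s0, s1, s2, s3, s4, s5, s6, s7}.
s0 ∈ Sat(AF (E[waiting → ¬red U waiting → ¬red])).

Satisfied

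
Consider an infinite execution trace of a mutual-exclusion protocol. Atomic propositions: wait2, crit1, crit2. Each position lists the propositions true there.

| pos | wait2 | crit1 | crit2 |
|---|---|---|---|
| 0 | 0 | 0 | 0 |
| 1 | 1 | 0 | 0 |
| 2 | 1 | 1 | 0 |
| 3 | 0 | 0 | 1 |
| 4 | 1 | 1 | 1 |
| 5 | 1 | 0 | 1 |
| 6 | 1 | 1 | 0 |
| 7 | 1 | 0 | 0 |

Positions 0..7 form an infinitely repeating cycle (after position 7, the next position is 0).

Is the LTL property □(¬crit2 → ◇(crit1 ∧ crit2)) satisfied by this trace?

Yes

¬crit2 → ◇(crit1 ∧ crit2) holds at every position 0..7, and those are all positions ever visited, so □(¬crit2 → ◇(crit1 ∧ crit2)) holds.
Positions where ¬crit2 holds: 0, 1, 2, 6, 7.
Check ◇(crit1 ∧ crit2) at each: 0→ok, 1→ok, 2→ok, 6→ok, 7→ok.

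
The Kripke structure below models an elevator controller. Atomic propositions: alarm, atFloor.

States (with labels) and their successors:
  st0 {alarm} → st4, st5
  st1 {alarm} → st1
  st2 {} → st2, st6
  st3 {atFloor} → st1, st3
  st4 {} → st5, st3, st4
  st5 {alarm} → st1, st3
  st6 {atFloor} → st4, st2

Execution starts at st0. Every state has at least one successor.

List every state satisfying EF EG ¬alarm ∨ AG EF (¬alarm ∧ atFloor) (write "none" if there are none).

States satisfying EG ¬alarm: {st2, st3, st4, st6}.
States satisfying EF EG ¬alarm: {st0, st2, st3, st4, st5, st6}.
States satisfying EF (¬alarm ∧ atFloor): {st0, st2, st3, st4, st5, st6}.
States satisfying AG EF (¬alarm ∧ atFloor): ∅.
States satisfying EF EG ¬alarm ∨ AG EF (¬alarm ∧ atFloor): {st0, st2, st3, st4, st5, st6}.

{st0, st2, st3, st4, st5, st6}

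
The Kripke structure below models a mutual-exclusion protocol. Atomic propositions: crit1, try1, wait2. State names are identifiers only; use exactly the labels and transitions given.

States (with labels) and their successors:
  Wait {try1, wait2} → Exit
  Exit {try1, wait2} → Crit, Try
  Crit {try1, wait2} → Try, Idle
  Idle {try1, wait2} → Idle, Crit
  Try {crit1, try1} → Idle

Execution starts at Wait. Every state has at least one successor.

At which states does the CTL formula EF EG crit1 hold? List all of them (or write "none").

none

States satisfying EG crit1: ∅.
States satisfying EF EG crit1: ∅.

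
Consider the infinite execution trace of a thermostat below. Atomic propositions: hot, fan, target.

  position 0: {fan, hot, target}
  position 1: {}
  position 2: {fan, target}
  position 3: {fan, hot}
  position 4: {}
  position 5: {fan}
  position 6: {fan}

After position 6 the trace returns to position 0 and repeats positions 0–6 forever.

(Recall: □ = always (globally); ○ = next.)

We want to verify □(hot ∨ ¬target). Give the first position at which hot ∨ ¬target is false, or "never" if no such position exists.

2

Check hot ∨ ¬target at each position in order: 0 ✓, 1 ✓.
At position 2 the labels are {fan, target}, so hot ∨ ¬target is false there. This is the first violation.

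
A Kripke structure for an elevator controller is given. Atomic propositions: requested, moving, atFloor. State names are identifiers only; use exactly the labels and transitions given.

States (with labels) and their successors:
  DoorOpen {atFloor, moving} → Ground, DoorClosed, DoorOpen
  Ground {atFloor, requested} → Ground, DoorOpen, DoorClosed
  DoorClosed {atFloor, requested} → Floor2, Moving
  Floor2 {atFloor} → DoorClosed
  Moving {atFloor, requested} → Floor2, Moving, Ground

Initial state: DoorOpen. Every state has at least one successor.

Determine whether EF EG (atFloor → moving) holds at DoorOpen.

States satisfying EG (atFloor → moving): {DoorOpen}.
States satisfying EF EG (atFloor → moving): {DoorOpen, Ground, DoorClosed, Floor2, Moving}.
Some path from DoorOpen reaches a state where EG (atFloor → moving) holds.
DoorOpen ∈ Sat(EF EG (atFloor → moving)).

Holds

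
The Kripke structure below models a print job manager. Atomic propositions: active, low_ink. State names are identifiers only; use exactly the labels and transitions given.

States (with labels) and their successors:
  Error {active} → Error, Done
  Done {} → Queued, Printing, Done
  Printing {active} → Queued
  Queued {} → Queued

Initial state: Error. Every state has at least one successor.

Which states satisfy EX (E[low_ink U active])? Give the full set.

{Error, Done}

States satisfying E[low_ink U active]: {Error, Printing}.
States satisfying EX (E[low_ink U active]): {Error, Done}.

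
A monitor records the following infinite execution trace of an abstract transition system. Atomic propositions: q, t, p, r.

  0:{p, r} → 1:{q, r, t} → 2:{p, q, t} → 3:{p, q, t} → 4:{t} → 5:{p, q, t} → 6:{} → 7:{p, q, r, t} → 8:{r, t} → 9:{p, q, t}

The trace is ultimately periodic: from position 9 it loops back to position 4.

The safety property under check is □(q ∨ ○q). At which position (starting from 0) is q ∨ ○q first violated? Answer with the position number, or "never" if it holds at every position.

never

q ∨ ○q holds at every position 0..9, and those are all the positions the trace ever visits, so the invariant □(q ∨ ○q) is never violated.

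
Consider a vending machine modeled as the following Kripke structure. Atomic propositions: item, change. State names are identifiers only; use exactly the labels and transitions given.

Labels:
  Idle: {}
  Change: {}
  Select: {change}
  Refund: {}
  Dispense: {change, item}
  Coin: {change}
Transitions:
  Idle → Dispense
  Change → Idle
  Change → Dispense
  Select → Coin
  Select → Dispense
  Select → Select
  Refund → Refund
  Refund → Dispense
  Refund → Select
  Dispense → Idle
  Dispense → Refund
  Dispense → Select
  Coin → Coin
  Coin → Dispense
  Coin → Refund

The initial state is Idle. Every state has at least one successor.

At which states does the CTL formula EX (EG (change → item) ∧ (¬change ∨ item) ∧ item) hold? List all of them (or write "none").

{Idle, Change, Select, Refund, Coin}

States satisfying EG (change → item) ∧ (¬change ∨ item) ∧ item: {Dispense}.
States satisfying EX (EG (change → item) ∧ (¬change ∨ item) ∧ item): {Idle, Change, Select, Refund, Coin}.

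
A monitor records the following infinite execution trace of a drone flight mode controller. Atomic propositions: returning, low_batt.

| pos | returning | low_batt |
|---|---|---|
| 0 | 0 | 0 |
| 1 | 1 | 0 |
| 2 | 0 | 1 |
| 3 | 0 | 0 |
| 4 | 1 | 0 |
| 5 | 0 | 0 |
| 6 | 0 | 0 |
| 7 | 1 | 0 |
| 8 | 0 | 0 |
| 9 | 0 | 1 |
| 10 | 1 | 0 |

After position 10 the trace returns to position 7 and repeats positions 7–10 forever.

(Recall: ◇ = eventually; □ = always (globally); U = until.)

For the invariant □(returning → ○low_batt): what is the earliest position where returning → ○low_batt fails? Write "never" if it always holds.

Check returning → ○low_batt at each position in order: 0 ✓, 1 ✓, 2 ✓, 3 ✓.
At position 4 the labels are {returning} and the next position 5 has {}, so returning → ○low_batt is false there. This is the first violation.

4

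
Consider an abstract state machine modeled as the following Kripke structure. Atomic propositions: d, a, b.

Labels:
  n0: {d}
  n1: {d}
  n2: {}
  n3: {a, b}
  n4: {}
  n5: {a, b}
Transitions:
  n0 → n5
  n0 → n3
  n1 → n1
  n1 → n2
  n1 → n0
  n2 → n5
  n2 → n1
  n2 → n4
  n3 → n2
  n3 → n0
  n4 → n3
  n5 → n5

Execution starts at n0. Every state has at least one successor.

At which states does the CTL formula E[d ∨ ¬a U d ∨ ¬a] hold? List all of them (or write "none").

States satisfying d ∨ ¬a: {n0, n1, n2, n4}.
States satisfying E[d ∨ ¬a U d ∨ ¬a]: {n0, n1, n2, n4}.

{n0, n1, n2, n4}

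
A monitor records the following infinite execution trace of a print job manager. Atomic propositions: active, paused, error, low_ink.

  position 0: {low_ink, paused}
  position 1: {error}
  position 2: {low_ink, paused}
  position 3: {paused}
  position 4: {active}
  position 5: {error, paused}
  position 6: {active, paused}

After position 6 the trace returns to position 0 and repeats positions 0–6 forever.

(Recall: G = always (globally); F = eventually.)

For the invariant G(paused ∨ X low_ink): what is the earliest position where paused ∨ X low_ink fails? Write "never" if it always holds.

Check paused ∨ X low_ink at each position in order: 0 ✓, 1 ✓, 2 ✓, 3 ✓.
At position 4 the labels are {active} and the next position 5 has {error, paused}, so paused ∨ X low_ink is false there. This is the first violation.

4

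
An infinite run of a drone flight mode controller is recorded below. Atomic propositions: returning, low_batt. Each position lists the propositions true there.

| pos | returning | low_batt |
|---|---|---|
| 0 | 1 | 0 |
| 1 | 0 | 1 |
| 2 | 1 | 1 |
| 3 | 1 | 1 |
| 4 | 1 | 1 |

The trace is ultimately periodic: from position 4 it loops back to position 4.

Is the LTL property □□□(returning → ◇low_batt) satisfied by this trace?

Holds

□□(returning → ◇low_batt) holds at every position 0..4, and those are all positions ever visited, so □□□(returning → ◇low_batt) holds.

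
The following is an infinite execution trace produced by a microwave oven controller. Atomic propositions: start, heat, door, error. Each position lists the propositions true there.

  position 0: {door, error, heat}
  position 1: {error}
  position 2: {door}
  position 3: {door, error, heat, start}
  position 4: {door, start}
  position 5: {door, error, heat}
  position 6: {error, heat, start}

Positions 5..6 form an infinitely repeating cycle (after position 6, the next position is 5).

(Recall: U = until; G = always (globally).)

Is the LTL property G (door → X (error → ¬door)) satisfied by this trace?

Does not hold

door → X (error → ¬door) must hold at every position from 0 onward. It fails at position 2, so G (door → X (error → ¬door)) is false.
Positions where door holds: 0, 2, 3, 4, 5.
Check X (error → ¬door) at each: 0→ok, 2→fails, 3→ok, 4→fails, 5→ok.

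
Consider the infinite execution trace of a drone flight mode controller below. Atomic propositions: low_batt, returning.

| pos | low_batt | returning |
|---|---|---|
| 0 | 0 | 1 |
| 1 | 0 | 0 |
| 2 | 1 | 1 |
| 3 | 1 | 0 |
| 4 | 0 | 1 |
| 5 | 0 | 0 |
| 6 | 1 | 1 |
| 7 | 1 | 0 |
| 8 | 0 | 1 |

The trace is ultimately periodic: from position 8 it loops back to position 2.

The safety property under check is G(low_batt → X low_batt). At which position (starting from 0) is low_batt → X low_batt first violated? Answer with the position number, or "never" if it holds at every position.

3

Check low_batt → X low_batt at each position in order: 0 ✓, 1 ✓, 2 ✓.
At position 3 the labels are {low_batt} and the next position 4 has {returning}, so low_batt → X low_batt is false there. This is the first violation.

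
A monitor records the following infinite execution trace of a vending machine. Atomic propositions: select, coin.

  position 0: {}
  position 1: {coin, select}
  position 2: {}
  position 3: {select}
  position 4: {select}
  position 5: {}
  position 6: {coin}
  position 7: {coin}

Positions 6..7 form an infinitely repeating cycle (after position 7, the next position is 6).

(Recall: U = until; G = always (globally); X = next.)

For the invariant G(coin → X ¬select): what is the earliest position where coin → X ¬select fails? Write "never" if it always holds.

coin → X ¬select holds at every position 0..7, and those are all the positions the trace ever visits, so the invariant G(coin → X ¬select) is never violated.

never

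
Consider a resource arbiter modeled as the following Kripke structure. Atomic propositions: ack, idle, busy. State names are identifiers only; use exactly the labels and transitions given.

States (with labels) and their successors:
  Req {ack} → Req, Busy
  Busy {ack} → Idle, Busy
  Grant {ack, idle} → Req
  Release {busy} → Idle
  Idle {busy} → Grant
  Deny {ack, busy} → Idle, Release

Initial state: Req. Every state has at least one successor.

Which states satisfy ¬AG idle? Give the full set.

{Req, Busy, Grant, Release, Idle, Deny}

States satisfying idle: {Grant}.
States satisfying AG idle: ∅.
States satisfying ¬AG idle: {Req, Busy, Grant, Release, Idle, Deny}.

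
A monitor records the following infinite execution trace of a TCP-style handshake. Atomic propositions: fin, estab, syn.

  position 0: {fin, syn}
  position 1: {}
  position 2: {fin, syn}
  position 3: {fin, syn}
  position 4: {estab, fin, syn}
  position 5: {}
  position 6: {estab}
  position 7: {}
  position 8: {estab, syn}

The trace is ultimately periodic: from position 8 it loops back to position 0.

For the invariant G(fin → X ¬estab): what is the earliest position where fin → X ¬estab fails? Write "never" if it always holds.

3

Check fin → X ¬estab at each position in order: 0 ✓, 1 ✓, 2 ✓.
At position 3 the labels are {fin, syn} and the next position 4 has {estab, fin, syn}, so fin → X ¬estab is false there. This is the first violation.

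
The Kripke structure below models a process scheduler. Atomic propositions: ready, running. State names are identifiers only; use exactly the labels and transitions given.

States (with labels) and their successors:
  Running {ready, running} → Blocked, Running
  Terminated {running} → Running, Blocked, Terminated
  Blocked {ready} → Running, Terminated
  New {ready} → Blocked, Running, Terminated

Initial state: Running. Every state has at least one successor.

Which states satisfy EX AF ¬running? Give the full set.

{Running, Terminated, New}

States satisfying AF ¬running: {Blocked, New}.
States satisfying EX AF ¬running: {Running, Terminated, New}.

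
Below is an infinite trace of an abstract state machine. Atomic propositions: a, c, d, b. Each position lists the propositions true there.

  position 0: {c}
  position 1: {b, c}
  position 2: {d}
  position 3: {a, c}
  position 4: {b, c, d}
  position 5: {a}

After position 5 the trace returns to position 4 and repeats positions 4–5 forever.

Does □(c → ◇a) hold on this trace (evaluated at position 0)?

c → ◇a holds at every position 0..5, and those are all positions ever visited, so □(c → ◇a) holds.
Positions where c holds: 0, 1, 3, 4.
Check ◇a at each: 0→ok, 1→ok, 3→ok, 4→ok.

Satisfied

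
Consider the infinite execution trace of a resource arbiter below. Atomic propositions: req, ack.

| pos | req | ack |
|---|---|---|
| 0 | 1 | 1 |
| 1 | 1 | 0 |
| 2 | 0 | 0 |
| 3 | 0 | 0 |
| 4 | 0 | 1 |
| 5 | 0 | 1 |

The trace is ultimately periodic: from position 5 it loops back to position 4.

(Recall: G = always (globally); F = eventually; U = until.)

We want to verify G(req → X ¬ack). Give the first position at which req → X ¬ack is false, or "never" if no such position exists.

req → X ¬ack holds at every position 0..5, and those are all the positions the trace ever visits, so the invariant G(req → X ¬ack) is never violated.

never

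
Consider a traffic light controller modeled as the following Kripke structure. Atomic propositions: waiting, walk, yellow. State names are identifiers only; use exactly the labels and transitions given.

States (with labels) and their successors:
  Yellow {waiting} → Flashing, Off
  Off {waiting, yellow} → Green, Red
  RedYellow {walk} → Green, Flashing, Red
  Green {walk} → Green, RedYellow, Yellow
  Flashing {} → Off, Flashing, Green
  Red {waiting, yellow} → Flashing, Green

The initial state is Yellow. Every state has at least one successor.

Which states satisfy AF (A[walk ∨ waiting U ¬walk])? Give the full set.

{Yellow, Off, Flashing, Red}

States satisfying A[walk ∨ waiting U ¬walk]: {Yellow, Off, Flashing, Red}.
States satisfying AF (A[walk ∨ waiting U ¬walk]): {Yellow, Off, Flashing, Red}.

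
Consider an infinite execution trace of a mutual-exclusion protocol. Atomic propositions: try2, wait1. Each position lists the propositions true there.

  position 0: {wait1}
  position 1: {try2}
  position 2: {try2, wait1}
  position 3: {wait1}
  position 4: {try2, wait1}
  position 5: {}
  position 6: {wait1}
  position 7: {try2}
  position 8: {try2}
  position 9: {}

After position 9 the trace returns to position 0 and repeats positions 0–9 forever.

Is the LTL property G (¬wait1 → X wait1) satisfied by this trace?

¬wait1 → X wait1 must hold at every position from 0 onward. It fails at position 7, so G (¬wait1 → X wait1) is false.
Positions where ¬wait1 holds: 1, 5, 7, 8, 9.
Check X wait1 at each: 1→ok, 5→ok, 7→fails, 8→fails, 9→ok.

Does not hold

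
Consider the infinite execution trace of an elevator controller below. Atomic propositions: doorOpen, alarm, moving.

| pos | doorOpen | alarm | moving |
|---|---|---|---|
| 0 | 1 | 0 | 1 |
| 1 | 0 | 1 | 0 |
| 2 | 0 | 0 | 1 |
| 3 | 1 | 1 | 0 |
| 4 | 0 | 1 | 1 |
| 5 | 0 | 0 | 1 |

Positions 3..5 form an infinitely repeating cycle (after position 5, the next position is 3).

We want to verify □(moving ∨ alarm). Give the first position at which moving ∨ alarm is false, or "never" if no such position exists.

moving ∨ alarm holds at every position 0..5, and those are all the positions the trace ever visits, so the invariant □(moving ∨ alarm) is never violated.

never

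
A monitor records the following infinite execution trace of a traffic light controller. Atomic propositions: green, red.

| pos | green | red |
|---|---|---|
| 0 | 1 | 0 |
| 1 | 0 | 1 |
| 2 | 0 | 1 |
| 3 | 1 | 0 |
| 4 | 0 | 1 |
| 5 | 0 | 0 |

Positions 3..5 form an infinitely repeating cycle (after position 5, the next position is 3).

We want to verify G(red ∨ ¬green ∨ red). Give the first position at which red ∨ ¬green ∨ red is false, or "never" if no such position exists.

At position 0 the labels are {green}, so red ∨ ¬green ∨ red is false there. This is the first violation.

0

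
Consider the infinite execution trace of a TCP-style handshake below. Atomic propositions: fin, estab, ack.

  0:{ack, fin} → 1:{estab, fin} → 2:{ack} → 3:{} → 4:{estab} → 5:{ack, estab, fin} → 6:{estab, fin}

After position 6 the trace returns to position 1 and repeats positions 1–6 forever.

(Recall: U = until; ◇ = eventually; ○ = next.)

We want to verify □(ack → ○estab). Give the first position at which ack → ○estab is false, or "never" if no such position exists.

Check ack → ○estab at each position in order: 0 ✓, 1 ✓.
At position 2 the labels are {ack} and the next position 3 has {}, so ack → ○estab is false there. This is the first violation.

2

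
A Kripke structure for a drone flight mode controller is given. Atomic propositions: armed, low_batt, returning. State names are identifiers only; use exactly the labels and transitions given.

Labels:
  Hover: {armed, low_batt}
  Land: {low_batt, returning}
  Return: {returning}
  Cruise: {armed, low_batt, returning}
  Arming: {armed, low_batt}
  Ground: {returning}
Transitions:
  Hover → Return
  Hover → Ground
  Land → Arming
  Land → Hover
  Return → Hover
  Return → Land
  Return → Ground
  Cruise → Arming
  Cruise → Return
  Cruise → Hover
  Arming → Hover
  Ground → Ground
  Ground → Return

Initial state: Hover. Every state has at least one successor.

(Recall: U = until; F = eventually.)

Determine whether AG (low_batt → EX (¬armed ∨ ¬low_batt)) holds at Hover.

No

States satisfying low_batt → EX (¬armed ∨ ¬low_batt): {Hover, Return, Cruise, Ground}.
States satisfying AG (low_batt → EX (¬armed ∨ ¬low_batt)): ∅.
Arming is reachable from Hover and violates low_batt → EX (¬armed ∨ ¬low_batt), so AG fails at Hover.
Hover ∉ Sat(AG (low_batt → EX (¬armed ∨ ¬low_batt))).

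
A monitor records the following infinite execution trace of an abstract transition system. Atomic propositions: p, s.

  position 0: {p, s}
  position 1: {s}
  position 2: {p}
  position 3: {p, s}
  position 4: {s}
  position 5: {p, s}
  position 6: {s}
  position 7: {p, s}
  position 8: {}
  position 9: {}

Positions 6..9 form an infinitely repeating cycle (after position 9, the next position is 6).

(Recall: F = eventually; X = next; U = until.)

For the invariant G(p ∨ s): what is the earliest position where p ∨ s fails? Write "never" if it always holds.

8

Check p ∨ s at each position in order: 0 ✓, 1 ✓, 2 ✓, 3 ✓, 4 ✓, 5 ✓, 6 ✓, 7 ✓.
At position 8 the labels are {}, so p ∨ s is false there. This is the first violation.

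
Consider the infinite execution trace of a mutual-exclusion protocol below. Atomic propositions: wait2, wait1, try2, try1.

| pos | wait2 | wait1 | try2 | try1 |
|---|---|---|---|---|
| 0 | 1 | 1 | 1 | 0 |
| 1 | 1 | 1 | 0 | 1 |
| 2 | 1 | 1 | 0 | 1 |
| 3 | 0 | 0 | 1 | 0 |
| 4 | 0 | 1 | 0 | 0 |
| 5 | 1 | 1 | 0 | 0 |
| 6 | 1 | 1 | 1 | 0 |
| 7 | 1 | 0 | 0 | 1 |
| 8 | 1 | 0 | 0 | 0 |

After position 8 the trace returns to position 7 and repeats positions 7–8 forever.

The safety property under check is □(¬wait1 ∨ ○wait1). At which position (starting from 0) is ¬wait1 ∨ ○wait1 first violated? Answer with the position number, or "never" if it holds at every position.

2

Check ¬wait1 ∨ ○wait1 at each position in order: 0 ✓, 1 ✓.
At position 2 the labels are {try1, wait1, wait2} and the next position 3 has {try2}, so ¬wait1 ∨ ○wait1 is false there. This is the first violation.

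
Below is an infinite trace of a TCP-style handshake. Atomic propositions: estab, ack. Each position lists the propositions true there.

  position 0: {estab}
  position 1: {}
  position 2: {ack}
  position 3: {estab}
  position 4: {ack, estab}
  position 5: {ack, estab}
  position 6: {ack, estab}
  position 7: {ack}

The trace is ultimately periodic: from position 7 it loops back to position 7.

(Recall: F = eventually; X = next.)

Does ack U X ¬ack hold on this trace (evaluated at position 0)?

Holds

Walking from position 0: X ¬ack first holds at position 0, and ack holds at every earlier position along the way, so ack U X ¬ack holds.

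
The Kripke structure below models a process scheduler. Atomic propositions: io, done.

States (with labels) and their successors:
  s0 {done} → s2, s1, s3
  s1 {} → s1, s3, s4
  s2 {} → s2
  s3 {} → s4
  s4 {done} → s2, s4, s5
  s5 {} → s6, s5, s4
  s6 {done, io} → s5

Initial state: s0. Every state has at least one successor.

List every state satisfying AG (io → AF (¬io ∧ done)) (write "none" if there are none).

States satisfying io → AF (¬io ∧ done): {s0, s1, s2, s3, s4, s5}.
States satisfying AG (io → AF (¬io ∧ done)): {s2}.

{s2}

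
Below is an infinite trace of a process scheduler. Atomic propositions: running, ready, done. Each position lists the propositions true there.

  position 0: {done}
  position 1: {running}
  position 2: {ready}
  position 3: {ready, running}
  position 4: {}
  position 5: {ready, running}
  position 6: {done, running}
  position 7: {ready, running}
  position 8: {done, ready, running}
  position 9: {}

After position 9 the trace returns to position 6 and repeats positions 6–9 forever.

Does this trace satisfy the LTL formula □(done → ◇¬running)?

done → ◇¬running holds at every position 0..9, and those are all positions ever visited, so □(done → ◇¬running) holds.
Positions where done holds: 0, 6, 8.
Check ◇¬running at each: 0→ok, 6→ok, 8→ok.

Holds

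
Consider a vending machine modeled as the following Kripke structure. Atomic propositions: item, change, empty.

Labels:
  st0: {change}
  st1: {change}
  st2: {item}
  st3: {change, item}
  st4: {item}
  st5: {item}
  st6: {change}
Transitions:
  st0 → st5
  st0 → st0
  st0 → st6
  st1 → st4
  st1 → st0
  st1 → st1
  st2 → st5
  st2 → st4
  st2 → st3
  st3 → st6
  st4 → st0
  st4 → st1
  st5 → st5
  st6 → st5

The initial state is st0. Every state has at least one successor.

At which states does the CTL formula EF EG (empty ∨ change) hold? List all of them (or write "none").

States satisfying EG (empty ∨ change): {st0, st1}.
States satisfying EF EG (empty ∨ change): {st0, st1, st2, st4}.

{st0, st1, st2, st4}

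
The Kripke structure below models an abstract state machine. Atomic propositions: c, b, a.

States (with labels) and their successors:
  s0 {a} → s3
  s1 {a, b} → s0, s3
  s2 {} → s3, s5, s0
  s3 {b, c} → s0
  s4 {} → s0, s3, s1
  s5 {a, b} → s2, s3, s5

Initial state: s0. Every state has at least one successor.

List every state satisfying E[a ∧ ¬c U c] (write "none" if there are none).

States satisfying a ∧ ¬c: {s0, s1, s5}.
States satisfying c: {s3}.
States satisfying E[a ∧ ¬c U c]: {s0, s1, s3, s5}.

{s0, s1, s3, s5}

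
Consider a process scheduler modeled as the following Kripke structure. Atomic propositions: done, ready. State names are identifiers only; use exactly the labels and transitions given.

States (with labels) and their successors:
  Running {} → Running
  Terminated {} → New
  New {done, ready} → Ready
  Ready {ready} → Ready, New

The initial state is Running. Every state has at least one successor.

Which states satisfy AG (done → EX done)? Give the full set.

States satisfying done → EX done: {Running, Terminated, Ready}.
States satisfying AG (done → EX done): {Running}.

{Running}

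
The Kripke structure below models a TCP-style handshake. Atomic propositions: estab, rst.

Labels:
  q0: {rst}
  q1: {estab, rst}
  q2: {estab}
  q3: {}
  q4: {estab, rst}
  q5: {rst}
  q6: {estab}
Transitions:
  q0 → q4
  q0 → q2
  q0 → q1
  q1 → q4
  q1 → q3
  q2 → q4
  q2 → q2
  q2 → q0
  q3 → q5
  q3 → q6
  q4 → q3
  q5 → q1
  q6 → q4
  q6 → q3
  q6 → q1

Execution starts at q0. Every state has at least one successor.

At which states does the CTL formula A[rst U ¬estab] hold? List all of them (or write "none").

{q0, q1, q3, q4, q5}

States satisfying rst: {q0, q1, q4, q5}.
States satisfying ¬estab: {q0, q3, q5}.
States satisfying A[rst U ¬estab]: {q0, q1, q3, q4, q5}.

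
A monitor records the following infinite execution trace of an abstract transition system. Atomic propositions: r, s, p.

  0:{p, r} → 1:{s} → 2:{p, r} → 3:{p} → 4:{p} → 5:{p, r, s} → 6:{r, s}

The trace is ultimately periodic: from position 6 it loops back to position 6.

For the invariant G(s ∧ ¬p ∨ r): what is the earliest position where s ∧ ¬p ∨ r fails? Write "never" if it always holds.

3

Check s ∧ ¬p ∨ r at each position in order: 0 ✓, 1 ✓, 2 ✓.
At position 3 the labels are {p}, so s ∧ ¬p ∨ r is false there. This is the first violation.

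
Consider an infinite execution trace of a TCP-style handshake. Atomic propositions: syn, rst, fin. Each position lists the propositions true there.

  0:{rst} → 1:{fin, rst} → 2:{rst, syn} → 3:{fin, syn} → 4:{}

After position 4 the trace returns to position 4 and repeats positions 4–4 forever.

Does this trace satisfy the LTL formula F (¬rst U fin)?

Satisfied

¬rst U fin holds at position 1, which is reachable from 0, so F (¬rst U fin) holds.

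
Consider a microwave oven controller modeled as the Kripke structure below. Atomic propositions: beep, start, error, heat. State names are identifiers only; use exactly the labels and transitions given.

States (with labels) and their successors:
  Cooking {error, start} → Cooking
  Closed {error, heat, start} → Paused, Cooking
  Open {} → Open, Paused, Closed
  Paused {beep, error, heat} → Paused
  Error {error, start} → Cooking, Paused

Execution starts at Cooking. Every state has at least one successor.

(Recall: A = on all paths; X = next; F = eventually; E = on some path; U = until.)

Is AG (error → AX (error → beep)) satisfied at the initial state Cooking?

States satisfying error → AX (error → beep): {Open, Paused}.
States satisfying AG (error → AX (error → beep)): {Paused}.
Cooking is reachable from Cooking and violates error → AX (error → beep), so AG fails at Cooking.
Cooking ∉ Sat(AG (error → AX (error → beep))).

No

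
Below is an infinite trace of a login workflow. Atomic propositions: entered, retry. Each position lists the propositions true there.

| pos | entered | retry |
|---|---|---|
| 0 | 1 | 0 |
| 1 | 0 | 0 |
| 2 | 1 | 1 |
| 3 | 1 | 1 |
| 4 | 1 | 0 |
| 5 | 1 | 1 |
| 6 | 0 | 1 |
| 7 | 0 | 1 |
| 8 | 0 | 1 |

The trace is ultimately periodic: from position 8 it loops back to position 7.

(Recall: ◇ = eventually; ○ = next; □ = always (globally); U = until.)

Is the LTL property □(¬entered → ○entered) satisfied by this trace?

¬entered → ○entered must hold at every position from 0 onward. It fails at position 6, so □(¬entered → ○entered) is false.
Positions where ¬entered holds: 1, 6, 7, 8.
Check ○entered at each: 1→ok, 6→fails, 7→fails, 8→fails.

Does not hold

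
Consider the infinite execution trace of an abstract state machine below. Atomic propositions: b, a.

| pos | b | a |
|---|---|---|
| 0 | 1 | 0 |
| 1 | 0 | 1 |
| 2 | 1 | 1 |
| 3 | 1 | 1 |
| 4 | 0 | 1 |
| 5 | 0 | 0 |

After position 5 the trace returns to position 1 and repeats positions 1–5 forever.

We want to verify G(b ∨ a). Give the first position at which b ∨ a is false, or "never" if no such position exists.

5

Check b ∨ a at each position in order: 0 ✓, 1 ✓, 2 ✓, 3 ✓, 4 ✓.
At position 5 the labels are {}, so b ∨ a is false there. This is the first violation.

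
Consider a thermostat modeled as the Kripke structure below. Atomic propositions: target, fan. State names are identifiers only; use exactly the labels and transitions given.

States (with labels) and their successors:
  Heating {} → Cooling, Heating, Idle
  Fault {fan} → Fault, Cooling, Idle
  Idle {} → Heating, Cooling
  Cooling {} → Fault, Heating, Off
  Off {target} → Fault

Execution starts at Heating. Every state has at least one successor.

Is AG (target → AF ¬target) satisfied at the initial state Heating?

Satisfied

States satisfying target → AF ¬target: {Heating, Fault, Idle, Cooling, Off}.
States satisfying AG (target → AF ¬target): {Heating, Fault, Idle, Cooling, Off}.
Every state reachable from Heating satisfies target → AF ¬target.
Heating ∈ Sat(AG (target → AF ¬target)).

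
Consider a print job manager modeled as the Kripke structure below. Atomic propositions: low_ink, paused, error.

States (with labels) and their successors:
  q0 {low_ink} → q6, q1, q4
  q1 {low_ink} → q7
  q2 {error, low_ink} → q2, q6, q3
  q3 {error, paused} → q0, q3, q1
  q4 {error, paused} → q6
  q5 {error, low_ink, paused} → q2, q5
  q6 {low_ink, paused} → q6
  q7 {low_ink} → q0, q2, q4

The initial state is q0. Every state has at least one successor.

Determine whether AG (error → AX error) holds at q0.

States satisfying error → AX error: {q0, q1, q5, q6, q7}.
States satisfying AG (error → AX error): {q6}.
q2 is reachable from q0 and violates error → AX error, so AG fails at q0.
q0 ∉ Sat(AG (error → AX error)).

Does not hold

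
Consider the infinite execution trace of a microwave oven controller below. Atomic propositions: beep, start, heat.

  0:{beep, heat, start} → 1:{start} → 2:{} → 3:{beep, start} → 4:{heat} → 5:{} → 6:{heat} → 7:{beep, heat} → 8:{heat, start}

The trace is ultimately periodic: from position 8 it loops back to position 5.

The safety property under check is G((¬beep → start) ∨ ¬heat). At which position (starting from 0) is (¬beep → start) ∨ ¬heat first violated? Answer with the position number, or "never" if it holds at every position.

Check (¬beep → start) ∨ ¬heat at each position in order: 0 ✓, 1 ✓, 2 ✓, 3 ✓.
At position 4 the labels are {heat}, so (¬beep → start) ∨ ¬heat is false there. This is the first violation.

4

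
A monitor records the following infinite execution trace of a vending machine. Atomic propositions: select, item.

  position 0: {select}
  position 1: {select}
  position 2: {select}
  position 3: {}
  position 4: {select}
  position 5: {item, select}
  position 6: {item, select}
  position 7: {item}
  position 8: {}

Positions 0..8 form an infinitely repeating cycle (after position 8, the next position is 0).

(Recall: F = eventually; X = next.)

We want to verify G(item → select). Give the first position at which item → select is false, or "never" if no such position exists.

Check item → select at each position in order: 0 ✓, 1 ✓, 2 ✓, 3 ✓, 4 ✓, 5 ✓, 6 ✓.
At position 7 the labels are {item}, so item → select is false there. This is the first violation.

7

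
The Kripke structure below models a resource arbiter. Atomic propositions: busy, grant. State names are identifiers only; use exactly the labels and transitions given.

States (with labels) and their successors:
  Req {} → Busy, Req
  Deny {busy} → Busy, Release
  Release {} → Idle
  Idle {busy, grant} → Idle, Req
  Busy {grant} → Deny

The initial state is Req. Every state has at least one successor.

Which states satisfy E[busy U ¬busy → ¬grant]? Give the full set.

{Req, Deny, Release, Idle}

States satisfying busy: {Deny, Idle}.
States satisfying ¬busy → ¬grant: {Req, Deny, Release, Idle}.
States satisfying E[busy U ¬busy → ¬grant]: {Req, Deny, Release, Idle}.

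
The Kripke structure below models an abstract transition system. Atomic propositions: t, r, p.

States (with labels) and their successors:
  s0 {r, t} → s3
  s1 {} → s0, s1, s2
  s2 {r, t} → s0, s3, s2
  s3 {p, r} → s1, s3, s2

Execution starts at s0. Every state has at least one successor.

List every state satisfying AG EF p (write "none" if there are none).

{s0, s1, s2, s3}

States satisfying EF p: {s0, s1, s2, s3}.
States satisfying AG EF p: {s0, s1, s2, s3}.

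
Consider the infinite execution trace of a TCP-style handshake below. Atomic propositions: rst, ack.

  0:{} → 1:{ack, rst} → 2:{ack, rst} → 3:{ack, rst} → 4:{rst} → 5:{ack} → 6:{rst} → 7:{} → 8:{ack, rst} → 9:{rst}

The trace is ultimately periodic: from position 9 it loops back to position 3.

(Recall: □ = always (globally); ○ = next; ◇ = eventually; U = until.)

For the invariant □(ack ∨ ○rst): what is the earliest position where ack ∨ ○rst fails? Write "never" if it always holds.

4

Check ack ∨ ○rst at each position in order: 0 ✓, 1 ✓, 2 ✓, 3 ✓.
At position 4 the labels are {rst} and the next position 5 has {ack}, so ack ∨ ○rst is false there. This is the first violation.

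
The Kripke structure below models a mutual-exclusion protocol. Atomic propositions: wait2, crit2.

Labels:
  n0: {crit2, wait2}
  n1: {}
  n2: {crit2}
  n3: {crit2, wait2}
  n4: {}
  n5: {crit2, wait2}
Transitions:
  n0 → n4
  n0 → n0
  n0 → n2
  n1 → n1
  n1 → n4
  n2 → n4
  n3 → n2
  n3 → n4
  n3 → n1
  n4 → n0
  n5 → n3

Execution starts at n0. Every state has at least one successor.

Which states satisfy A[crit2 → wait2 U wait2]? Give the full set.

States satisfying crit2 → wait2: {n0, n1, n3, n4, n5}.
States satisfying wait2: {n0, n3, n5}.
States satisfying A[crit2 → wait2 U wait2]: {n0, n3, n4, n5}.

{n0, n3, n4, n5}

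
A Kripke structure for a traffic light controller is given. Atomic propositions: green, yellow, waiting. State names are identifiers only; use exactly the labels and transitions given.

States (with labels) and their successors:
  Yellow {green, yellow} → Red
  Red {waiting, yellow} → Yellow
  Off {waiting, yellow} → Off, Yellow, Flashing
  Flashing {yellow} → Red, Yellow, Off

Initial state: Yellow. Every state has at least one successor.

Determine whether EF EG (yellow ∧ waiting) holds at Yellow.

States satisfying EG (yellow ∧ waiting): {Off}.
States satisfying EF EG (yellow ∧ waiting): {Off, Flashing}.
No suitable path/successor from Yellow witnesses the formula.
Yellow ∉ Sat(EF EG (yellow ∧ waiting)).

Does not hold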